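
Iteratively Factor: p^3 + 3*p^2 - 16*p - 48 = (p + 4)*(p^2 - p - 12) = (p + 3)*(p + 4)*(p - 4)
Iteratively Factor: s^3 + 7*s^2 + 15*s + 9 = (s + 1)*(s^2 + 6*s + 9) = (s + 1)*(s + 3)*(s + 3)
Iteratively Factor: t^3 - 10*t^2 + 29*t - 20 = (t - 5)*(t^2 - 5*t + 4) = (t - 5)*(t - 1)*(t - 4)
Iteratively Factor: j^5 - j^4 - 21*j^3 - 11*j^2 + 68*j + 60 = (j + 1)*(j^4 - 2*j^3 - 19*j^2 + 8*j + 60) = (j - 5)*(j + 1)*(j^3 + 3*j^2 - 4*j - 12) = (j - 5)*(j + 1)*(j + 2)*(j^2 + j - 6) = (j - 5)*(j - 2)*(j + 1)*(j + 2)*(j + 3)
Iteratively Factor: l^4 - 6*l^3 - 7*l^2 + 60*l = (l)*(l^3 - 6*l^2 - 7*l + 60) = l*(l + 3)*(l^2 - 9*l + 20) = l*(l - 5)*(l + 3)*(l - 4)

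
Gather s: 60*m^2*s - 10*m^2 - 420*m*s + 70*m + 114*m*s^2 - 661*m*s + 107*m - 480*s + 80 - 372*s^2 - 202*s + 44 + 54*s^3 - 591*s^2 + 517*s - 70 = -10*m^2 + 177*m + 54*s^3 + s^2*(114*m - 963) + s*(60*m^2 - 1081*m - 165) + 54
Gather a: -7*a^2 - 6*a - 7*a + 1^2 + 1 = -7*a^2 - 13*a + 2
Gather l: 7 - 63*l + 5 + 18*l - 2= 10 - 45*l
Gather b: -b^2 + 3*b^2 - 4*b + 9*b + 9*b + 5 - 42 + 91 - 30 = 2*b^2 + 14*b + 24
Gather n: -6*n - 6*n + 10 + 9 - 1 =18 - 12*n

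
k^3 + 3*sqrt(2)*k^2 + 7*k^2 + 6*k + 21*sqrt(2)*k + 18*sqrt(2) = (k + 1)*(k + 6)*(k + 3*sqrt(2))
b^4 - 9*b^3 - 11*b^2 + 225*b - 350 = (b - 7)*(b - 5)*(b - 2)*(b + 5)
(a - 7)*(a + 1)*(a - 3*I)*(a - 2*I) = a^4 - 6*a^3 - 5*I*a^3 - 13*a^2 + 30*I*a^2 + 36*a + 35*I*a + 42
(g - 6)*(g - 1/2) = g^2 - 13*g/2 + 3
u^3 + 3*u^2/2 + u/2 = u*(u + 1/2)*(u + 1)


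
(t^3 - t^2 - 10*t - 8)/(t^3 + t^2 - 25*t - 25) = (t^2 - 2*t - 8)/(t^2 - 25)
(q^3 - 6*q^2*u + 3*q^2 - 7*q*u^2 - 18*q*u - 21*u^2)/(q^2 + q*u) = q - 7*u + 3 - 21*u/q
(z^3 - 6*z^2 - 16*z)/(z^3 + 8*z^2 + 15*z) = (z^2 - 6*z - 16)/(z^2 + 8*z + 15)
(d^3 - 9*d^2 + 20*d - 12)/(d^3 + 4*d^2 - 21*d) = (d^3 - 9*d^2 + 20*d - 12)/(d*(d^2 + 4*d - 21))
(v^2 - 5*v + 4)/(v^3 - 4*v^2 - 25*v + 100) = (v - 1)/(v^2 - 25)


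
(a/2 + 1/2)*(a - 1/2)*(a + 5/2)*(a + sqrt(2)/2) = a^4/2 + sqrt(2)*a^3/4 + 3*a^3/2 + 3*a^2/8 + 3*sqrt(2)*a^2/4 - 5*a/8 + 3*sqrt(2)*a/16 - 5*sqrt(2)/16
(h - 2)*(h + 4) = h^2 + 2*h - 8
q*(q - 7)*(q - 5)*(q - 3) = q^4 - 15*q^3 + 71*q^2 - 105*q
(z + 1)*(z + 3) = z^2 + 4*z + 3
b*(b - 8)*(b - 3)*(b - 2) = b^4 - 13*b^3 + 46*b^2 - 48*b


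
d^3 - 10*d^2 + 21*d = d*(d - 7)*(d - 3)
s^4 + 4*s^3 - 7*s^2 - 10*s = s*(s - 2)*(s + 1)*(s + 5)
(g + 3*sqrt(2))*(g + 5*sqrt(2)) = g^2 + 8*sqrt(2)*g + 30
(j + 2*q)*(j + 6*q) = j^2 + 8*j*q + 12*q^2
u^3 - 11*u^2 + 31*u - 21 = (u - 7)*(u - 3)*(u - 1)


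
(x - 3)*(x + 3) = x^2 - 9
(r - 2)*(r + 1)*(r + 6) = r^3 + 5*r^2 - 8*r - 12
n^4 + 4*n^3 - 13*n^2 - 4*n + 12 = (n - 2)*(n - 1)*(n + 1)*(n + 6)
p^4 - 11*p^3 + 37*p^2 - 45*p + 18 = (p - 6)*(p - 3)*(p - 1)^2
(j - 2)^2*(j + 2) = j^3 - 2*j^2 - 4*j + 8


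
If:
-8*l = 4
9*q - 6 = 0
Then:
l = -1/2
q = 2/3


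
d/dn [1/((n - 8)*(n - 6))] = 2*(7 - n)/(n^4 - 28*n^3 + 292*n^2 - 1344*n + 2304)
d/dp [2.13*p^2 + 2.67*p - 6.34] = 4.26*p + 2.67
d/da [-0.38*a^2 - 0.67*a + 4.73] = -0.76*a - 0.67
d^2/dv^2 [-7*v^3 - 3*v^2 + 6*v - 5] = -42*v - 6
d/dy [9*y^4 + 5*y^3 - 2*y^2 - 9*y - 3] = 36*y^3 + 15*y^2 - 4*y - 9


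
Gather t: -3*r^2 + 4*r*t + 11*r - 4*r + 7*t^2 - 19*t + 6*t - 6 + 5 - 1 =-3*r^2 + 7*r + 7*t^2 + t*(4*r - 13) - 2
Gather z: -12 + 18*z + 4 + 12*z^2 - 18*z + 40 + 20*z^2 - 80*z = 32*z^2 - 80*z + 32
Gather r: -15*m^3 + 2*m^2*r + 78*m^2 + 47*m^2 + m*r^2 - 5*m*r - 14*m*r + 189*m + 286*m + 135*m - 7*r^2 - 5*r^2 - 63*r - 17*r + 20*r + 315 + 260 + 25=-15*m^3 + 125*m^2 + 610*m + r^2*(m - 12) + r*(2*m^2 - 19*m - 60) + 600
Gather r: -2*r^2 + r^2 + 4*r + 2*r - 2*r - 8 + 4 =-r^2 + 4*r - 4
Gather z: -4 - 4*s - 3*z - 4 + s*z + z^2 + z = -4*s + z^2 + z*(s - 2) - 8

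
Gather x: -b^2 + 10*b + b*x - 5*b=-b^2 + b*x + 5*b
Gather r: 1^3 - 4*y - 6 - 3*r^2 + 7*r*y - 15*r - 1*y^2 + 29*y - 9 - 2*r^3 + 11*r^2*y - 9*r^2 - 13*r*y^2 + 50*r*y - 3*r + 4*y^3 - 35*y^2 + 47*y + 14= -2*r^3 + r^2*(11*y - 12) + r*(-13*y^2 + 57*y - 18) + 4*y^3 - 36*y^2 + 72*y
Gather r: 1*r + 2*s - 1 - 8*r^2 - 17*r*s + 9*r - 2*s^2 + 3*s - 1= -8*r^2 + r*(10 - 17*s) - 2*s^2 + 5*s - 2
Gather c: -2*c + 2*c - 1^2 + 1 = 0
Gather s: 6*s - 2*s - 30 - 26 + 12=4*s - 44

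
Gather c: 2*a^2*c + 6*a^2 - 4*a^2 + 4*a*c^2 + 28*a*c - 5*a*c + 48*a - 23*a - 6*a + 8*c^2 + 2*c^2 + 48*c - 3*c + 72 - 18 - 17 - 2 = 2*a^2 + 19*a + c^2*(4*a + 10) + c*(2*a^2 + 23*a + 45) + 35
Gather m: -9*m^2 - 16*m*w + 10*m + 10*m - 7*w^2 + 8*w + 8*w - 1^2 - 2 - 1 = -9*m^2 + m*(20 - 16*w) - 7*w^2 + 16*w - 4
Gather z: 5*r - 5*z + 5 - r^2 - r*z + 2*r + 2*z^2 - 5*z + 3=-r^2 + 7*r + 2*z^2 + z*(-r - 10) + 8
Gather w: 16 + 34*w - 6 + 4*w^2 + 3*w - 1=4*w^2 + 37*w + 9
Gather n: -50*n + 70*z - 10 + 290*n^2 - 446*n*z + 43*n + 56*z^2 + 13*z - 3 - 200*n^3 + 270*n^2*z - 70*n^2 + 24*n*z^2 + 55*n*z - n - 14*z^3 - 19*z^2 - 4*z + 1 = -200*n^3 + n^2*(270*z + 220) + n*(24*z^2 - 391*z - 8) - 14*z^3 + 37*z^2 + 79*z - 12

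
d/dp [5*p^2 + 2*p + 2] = 10*p + 2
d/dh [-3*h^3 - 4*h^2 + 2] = h*(-9*h - 8)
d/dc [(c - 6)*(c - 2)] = 2*c - 8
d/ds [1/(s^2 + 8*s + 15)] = 2*(-s - 4)/(s^2 + 8*s + 15)^2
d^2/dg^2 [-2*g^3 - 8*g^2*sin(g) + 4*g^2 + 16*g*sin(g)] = 8*g^2*sin(g) - 16*g*sin(g) - 32*g*cos(g) - 12*g - 16*sin(g) + 32*cos(g) + 8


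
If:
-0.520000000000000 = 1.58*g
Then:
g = -0.33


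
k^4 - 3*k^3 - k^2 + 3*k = k*(k - 3)*(k - 1)*(k + 1)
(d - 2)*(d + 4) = d^2 + 2*d - 8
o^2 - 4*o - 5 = (o - 5)*(o + 1)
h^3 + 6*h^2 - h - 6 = (h - 1)*(h + 1)*(h + 6)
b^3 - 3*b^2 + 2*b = b*(b - 2)*(b - 1)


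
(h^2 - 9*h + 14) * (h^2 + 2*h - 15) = h^4 - 7*h^3 - 19*h^2 + 163*h - 210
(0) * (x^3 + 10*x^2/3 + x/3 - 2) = 0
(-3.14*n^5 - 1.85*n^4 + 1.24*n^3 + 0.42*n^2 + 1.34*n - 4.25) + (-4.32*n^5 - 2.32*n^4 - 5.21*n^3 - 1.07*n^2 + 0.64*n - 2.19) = -7.46*n^5 - 4.17*n^4 - 3.97*n^3 - 0.65*n^2 + 1.98*n - 6.44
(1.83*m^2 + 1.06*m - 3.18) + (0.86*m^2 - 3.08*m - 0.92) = 2.69*m^2 - 2.02*m - 4.1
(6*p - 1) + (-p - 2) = 5*p - 3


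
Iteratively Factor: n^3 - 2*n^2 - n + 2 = (n - 2)*(n^2 - 1) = (n - 2)*(n - 1)*(n + 1)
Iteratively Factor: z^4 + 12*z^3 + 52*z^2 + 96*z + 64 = (z + 4)*(z^3 + 8*z^2 + 20*z + 16) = (z + 4)^2*(z^2 + 4*z + 4) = (z + 2)*(z + 4)^2*(z + 2)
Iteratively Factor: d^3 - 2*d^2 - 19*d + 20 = (d - 5)*(d^2 + 3*d - 4) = (d - 5)*(d - 1)*(d + 4)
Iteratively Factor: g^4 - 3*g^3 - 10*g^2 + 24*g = (g + 3)*(g^3 - 6*g^2 + 8*g) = (g - 4)*(g + 3)*(g^2 - 2*g) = (g - 4)*(g - 2)*(g + 3)*(g)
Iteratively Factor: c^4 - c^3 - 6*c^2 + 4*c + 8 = (c - 2)*(c^3 + c^2 - 4*c - 4) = (c - 2)^2*(c^2 + 3*c + 2) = (c - 2)^2*(c + 2)*(c + 1)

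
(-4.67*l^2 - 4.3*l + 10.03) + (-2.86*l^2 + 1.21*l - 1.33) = -7.53*l^2 - 3.09*l + 8.7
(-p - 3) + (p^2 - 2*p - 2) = p^2 - 3*p - 5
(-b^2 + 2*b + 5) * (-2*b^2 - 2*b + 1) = 2*b^4 - 2*b^3 - 15*b^2 - 8*b + 5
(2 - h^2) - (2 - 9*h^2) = 8*h^2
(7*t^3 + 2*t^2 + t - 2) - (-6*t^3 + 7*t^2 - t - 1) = 13*t^3 - 5*t^2 + 2*t - 1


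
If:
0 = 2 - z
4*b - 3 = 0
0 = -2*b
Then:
No Solution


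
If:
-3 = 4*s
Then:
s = -3/4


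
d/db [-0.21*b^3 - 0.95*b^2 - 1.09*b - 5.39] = -0.63*b^2 - 1.9*b - 1.09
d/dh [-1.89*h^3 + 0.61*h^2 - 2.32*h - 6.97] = -5.67*h^2 + 1.22*h - 2.32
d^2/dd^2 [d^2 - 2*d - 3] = 2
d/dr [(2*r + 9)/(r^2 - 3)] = 2*(r^2 - r*(2*r + 9) - 3)/(r^2 - 3)^2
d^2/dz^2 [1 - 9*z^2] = -18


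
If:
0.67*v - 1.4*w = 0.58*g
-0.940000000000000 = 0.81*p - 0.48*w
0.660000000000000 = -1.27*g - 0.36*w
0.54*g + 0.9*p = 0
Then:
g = -1.51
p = 0.90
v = 5.98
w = 3.48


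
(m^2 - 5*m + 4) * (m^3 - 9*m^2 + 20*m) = m^5 - 14*m^4 + 69*m^3 - 136*m^2 + 80*m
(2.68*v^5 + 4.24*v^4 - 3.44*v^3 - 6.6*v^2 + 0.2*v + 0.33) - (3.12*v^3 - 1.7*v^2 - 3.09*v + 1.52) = 2.68*v^5 + 4.24*v^4 - 6.56*v^3 - 4.9*v^2 + 3.29*v - 1.19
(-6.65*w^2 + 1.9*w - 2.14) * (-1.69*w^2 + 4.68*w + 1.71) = 11.2385*w^4 - 34.333*w^3 + 1.1371*w^2 - 6.7662*w - 3.6594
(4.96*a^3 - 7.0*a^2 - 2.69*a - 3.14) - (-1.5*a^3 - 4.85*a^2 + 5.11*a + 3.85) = 6.46*a^3 - 2.15*a^2 - 7.8*a - 6.99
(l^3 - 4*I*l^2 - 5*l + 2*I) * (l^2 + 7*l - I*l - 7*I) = l^5 + 7*l^4 - 5*I*l^4 - 9*l^3 - 35*I*l^3 - 63*l^2 + 7*I*l^2 + 2*l + 49*I*l + 14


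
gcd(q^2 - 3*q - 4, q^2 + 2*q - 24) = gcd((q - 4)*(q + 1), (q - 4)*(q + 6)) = q - 4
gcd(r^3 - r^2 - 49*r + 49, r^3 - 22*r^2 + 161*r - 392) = r - 7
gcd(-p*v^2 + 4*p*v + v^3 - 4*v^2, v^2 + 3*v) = v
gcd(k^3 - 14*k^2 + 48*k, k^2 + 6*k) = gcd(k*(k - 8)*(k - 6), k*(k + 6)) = k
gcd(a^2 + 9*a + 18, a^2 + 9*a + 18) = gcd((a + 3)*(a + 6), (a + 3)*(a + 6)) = a^2 + 9*a + 18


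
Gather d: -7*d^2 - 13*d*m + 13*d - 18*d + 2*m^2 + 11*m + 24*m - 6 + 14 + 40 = -7*d^2 + d*(-13*m - 5) + 2*m^2 + 35*m + 48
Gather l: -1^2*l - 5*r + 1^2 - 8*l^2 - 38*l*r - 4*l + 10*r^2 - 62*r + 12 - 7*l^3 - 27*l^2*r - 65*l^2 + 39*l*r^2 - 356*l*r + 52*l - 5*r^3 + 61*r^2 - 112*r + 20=-7*l^3 + l^2*(-27*r - 73) + l*(39*r^2 - 394*r + 47) - 5*r^3 + 71*r^2 - 179*r + 33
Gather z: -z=-z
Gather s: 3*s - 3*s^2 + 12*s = -3*s^2 + 15*s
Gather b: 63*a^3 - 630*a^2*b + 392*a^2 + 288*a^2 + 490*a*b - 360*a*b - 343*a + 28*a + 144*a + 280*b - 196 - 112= 63*a^3 + 680*a^2 - 171*a + b*(-630*a^2 + 130*a + 280) - 308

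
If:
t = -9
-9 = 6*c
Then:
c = -3/2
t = -9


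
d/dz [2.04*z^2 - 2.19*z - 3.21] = 4.08*z - 2.19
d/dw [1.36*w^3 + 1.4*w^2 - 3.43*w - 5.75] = 4.08*w^2 + 2.8*w - 3.43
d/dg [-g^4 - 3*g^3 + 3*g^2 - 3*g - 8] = -4*g^3 - 9*g^2 + 6*g - 3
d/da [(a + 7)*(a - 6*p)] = 2*a - 6*p + 7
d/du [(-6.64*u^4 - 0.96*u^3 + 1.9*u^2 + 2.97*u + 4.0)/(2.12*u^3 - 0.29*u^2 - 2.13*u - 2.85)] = (-14.0768*u^6 + 3.8512*u^5 + 38.68*u^4 + 67.1928*u^3 - 20.4177*u^2 - 8.51*u + 0.0554999999999986)/(4.4944*u^6 - 1.2296*u^5 - 8.9471*u^4 - 10.8486*u^3 + 6.1899*u^2 + 12.141*u + 8.1225)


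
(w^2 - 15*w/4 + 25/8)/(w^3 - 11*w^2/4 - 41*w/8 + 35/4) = (2*w - 5)/(2*w^2 - 3*w - 14)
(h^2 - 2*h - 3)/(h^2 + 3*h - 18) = (h + 1)/(h + 6)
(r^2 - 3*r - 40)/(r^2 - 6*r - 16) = (r + 5)/(r + 2)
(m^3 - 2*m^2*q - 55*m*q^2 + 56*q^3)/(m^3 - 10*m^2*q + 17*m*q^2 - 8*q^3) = (-m - 7*q)/(-m + q)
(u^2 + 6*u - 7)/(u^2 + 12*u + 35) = (u - 1)/(u + 5)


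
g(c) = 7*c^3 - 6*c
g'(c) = 21*c^2 - 6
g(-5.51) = -1137.93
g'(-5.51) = 631.56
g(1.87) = 34.55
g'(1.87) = 67.43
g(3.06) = 182.21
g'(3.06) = 190.64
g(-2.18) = -59.44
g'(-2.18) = 93.80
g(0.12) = -0.71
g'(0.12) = -5.70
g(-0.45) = 2.06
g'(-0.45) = -1.75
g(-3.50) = -279.12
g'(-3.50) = 251.25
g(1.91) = 37.32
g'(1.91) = 70.61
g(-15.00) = -23535.00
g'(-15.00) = 4719.00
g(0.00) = 0.00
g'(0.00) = -6.00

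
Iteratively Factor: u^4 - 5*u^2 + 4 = (u - 2)*(u^3 + 2*u^2 - u - 2) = (u - 2)*(u + 2)*(u^2 - 1) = (u - 2)*(u + 1)*(u + 2)*(u - 1)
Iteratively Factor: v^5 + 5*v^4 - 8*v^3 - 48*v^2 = (v + 4)*(v^4 + v^3 - 12*v^2) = (v - 3)*(v + 4)*(v^3 + 4*v^2) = (v - 3)*(v + 4)^2*(v^2) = v*(v - 3)*(v + 4)^2*(v)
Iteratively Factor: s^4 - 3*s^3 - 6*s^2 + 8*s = (s - 1)*(s^3 - 2*s^2 - 8*s) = (s - 1)*(s + 2)*(s^2 - 4*s) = s*(s - 1)*(s + 2)*(s - 4)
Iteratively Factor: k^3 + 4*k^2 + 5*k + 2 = (k + 2)*(k^2 + 2*k + 1) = (k + 1)*(k + 2)*(k + 1)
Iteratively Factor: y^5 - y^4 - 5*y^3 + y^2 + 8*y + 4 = (y + 1)*(y^4 - 2*y^3 - 3*y^2 + 4*y + 4) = (y - 2)*(y + 1)*(y^3 - 3*y - 2) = (y - 2)*(y + 1)^2*(y^2 - y - 2) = (y - 2)^2*(y + 1)^2*(y + 1)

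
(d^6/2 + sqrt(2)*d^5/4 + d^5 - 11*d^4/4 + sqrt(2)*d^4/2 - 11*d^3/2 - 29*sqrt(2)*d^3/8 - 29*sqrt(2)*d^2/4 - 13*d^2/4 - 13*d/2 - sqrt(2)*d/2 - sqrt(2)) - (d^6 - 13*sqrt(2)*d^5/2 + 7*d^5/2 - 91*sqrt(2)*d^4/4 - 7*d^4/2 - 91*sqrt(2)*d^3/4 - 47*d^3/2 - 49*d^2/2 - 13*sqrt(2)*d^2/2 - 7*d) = -d^6/2 - 5*d^5/2 + 27*sqrt(2)*d^5/4 + 3*d^4/4 + 93*sqrt(2)*d^4/4 + 18*d^3 + 153*sqrt(2)*d^3/8 - 3*sqrt(2)*d^2/4 + 85*d^2/4 - sqrt(2)*d/2 + d/2 - sqrt(2)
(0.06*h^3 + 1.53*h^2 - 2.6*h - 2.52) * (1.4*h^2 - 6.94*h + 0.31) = 0.084*h^5 + 1.7256*h^4 - 14.2396*h^3 + 14.9903*h^2 + 16.6828*h - 0.7812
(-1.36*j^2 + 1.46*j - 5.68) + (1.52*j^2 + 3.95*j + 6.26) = 0.16*j^2 + 5.41*j + 0.58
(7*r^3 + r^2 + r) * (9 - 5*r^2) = -35*r^5 - 5*r^4 + 58*r^3 + 9*r^2 + 9*r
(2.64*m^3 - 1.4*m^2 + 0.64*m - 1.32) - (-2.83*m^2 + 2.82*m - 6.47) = 2.64*m^3 + 1.43*m^2 - 2.18*m + 5.15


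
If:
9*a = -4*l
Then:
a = -4*l/9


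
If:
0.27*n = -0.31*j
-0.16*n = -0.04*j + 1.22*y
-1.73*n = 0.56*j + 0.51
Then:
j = 0.36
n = -0.41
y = 0.07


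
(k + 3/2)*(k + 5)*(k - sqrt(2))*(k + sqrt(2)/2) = k^4 - sqrt(2)*k^3/2 + 13*k^3/2 - 13*sqrt(2)*k^2/4 + 13*k^2/2 - 13*k/2 - 15*sqrt(2)*k/4 - 15/2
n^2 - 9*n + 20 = (n - 5)*(n - 4)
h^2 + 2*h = h*(h + 2)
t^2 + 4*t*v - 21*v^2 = (t - 3*v)*(t + 7*v)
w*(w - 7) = w^2 - 7*w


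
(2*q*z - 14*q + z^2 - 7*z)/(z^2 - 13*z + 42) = (2*q + z)/(z - 6)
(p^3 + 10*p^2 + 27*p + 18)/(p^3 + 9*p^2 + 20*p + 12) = (p + 3)/(p + 2)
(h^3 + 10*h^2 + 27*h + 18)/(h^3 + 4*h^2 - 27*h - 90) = (h + 1)/(h - 5)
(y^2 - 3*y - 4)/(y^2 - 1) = (y - 4)/(y - 1)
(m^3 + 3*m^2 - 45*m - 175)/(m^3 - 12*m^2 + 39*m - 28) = (m^2 + 10*m + 25)/(m^2 - 5*m + 4)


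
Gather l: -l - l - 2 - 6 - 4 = -2*l - 12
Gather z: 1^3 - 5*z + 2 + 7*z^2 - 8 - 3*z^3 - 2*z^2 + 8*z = -3*z^3 + 5*z^2 + 3*z - 5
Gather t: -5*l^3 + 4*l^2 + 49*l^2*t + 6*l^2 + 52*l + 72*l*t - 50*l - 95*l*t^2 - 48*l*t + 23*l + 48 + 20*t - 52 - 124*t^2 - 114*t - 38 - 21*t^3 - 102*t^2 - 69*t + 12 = -5*l^3 + 10*l^2 + 25*l - 21*t^3 + t^2*(-95*l - 226) + t*(49*l^2 + 24*l - 163) - 30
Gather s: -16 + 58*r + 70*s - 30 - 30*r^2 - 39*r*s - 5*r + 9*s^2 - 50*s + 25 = -30*r^2 + 53*r + 9*s^2 + s*(20 - 39*r) - 21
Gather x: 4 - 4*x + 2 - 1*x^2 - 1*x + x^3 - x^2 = x^3 - 2*x^2 - 5*x + 6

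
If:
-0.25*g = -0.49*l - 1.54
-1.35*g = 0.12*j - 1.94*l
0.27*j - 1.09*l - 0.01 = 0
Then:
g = -7.54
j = -28.18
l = -6.99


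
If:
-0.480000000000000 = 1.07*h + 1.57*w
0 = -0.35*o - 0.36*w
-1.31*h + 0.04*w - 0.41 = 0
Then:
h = -0.32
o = 0.09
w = -0.09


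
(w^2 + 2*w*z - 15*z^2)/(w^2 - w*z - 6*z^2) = (w + 5*z)/(w + 2*z)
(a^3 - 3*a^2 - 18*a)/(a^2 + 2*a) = (a^2 - 3*a - 18)/(a + 2)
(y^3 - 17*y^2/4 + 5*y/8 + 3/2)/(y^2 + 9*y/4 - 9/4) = (y^2 - 7*y/2 - 2)/(y + 3)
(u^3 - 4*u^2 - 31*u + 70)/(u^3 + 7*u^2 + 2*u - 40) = (u - 7)/(u + 4)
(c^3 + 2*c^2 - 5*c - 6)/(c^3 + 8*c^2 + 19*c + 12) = (c - 2)/(c + 4)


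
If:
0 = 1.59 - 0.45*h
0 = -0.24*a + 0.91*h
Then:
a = 13.40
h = 3.53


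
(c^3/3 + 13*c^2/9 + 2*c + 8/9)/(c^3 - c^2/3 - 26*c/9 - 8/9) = (c^2 + 3*c + 2)/(3*c^2 - 5*c - 2)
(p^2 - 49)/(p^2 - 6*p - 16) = (49 - p^2)/(-p^2 + 6*p + 16)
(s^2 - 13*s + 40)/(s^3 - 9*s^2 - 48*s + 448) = (s - 5)/(s^2 - s - 56)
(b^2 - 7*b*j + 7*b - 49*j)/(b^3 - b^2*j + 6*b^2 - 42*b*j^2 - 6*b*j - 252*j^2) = (b + 7)/(b^2 + 6*b*j + 6*b + 36*j)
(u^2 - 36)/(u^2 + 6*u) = (u - 6)/u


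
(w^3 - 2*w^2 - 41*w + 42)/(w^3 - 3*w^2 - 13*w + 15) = (w^2 - w - 42)/(w^2 - 2*w - 15)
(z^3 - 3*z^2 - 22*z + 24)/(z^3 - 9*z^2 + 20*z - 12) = (z + 4)/(z - 2)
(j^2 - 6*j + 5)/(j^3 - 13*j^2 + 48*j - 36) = (j - 5)/(j^2 - 12*j + 36)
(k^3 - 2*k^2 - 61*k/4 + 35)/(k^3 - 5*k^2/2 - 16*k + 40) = (k - 7/2)/(k - 4)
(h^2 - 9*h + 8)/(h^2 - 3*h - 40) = (h - 1)/(h + 5)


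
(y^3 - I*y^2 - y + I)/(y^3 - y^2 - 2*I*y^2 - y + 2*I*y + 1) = (y + 1)/(y - I)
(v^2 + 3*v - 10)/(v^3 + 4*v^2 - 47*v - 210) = (v - 2)/(v^2 - v - 42)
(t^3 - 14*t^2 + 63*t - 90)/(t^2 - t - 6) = (t^2 - 11*t + 30)/(t + 2)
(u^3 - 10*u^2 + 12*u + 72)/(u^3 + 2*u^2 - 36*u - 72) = (u - 6)/(u + 6)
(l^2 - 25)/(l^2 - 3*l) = (l^2 - 25)/(l*(l - 3))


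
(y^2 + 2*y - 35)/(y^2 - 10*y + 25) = (y + 7)/(y - 5)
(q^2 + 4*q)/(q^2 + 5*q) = (q + 4)/(q + 5)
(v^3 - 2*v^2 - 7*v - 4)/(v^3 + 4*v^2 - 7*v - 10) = (v^2 - 3*v - 4)/(v^2 + 3*v - 10)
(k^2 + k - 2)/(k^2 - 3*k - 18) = (-k^2 - k + 2)/(-k^2 + 3*k + 18)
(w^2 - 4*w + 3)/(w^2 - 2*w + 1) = (w - 3)/(w - 1)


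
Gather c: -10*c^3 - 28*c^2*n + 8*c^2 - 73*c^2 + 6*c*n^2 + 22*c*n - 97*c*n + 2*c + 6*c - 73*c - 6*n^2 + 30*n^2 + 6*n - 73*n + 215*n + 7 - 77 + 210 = -10*c^3 + c^2*(-28*n - 65) + c*(6*n^2 - 75*n - 65) + 24*n^2 + 148*n + 140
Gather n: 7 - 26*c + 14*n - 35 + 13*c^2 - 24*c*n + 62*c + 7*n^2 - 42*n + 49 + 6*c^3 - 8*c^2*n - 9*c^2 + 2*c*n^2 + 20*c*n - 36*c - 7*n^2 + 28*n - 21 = 6*c^3 + 4*c^2 + 2*c*n^2 + n*(-8*c^2 - 4*c)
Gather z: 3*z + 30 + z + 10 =4*z + 40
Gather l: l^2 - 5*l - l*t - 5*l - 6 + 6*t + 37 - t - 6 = l^2 + l*(-t - 10) + 5*t + 25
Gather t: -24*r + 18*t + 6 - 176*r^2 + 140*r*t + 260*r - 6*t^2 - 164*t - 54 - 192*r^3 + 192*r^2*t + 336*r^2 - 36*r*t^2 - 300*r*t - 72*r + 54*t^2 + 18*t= -192*r^3 + 160*r^2 + 164*r + t^2*(48 - 36*r) + t*(192*r^2 - 160*r - 128) - 48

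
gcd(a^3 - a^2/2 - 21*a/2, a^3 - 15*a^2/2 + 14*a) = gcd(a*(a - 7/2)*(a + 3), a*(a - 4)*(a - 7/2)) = a^2 - 7*a/2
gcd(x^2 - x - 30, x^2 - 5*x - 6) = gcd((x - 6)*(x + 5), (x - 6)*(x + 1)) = x - 6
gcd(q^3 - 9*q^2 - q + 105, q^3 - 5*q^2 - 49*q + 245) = q^2 - 12*q + 35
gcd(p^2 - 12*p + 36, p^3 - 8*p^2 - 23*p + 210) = p - 6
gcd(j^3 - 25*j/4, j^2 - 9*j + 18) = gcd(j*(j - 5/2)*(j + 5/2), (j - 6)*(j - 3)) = 1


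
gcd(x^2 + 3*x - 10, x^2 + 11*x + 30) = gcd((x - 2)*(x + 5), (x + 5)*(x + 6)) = x + 5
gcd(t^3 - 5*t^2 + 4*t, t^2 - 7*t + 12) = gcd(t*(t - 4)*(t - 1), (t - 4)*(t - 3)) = t - 4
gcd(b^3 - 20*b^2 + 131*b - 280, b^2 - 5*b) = b - 5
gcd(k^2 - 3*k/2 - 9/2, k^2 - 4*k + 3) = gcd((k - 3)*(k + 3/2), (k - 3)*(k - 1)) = k - 3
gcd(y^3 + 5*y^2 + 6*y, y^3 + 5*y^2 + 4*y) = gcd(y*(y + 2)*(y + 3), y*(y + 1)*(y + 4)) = y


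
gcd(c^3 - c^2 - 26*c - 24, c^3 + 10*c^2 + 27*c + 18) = c + 1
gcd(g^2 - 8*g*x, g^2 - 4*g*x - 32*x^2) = -g + 8*x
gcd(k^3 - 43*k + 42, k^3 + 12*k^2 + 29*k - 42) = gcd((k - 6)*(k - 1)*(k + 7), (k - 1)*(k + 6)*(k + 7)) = k^2 + 6*k - 7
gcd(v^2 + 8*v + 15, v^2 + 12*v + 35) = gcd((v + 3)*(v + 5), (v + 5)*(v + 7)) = v + 5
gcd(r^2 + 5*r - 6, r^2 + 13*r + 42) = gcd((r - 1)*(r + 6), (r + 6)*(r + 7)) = r + 6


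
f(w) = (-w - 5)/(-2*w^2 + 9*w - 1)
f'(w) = (-w - 5)*(4*w - 9)/(-2*w^2 + 9*w - 1)^2 - 1/(-2*w^2 + 9*w - 1)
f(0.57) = -1.60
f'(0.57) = 2.80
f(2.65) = -0.87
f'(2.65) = -0.27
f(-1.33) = 0.22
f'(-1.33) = 0.25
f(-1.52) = 0.18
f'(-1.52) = 0.19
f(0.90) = -1.08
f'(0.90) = 0.88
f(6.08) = 0.55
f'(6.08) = -0.37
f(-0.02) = 4.22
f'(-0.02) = 33.28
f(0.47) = -1.96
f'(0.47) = 4.65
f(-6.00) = -0.00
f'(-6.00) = 0.01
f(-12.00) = -0.02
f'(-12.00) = 0.00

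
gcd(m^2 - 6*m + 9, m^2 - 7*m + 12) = m - 3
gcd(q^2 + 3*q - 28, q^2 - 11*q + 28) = q - 4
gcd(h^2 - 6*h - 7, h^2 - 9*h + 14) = h - 7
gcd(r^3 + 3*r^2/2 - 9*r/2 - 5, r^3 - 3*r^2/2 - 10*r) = r + 5/2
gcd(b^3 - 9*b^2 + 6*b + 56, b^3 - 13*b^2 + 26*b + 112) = b^2 - 5*b - 14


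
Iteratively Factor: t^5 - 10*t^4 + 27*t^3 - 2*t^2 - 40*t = (t - 4)*(t^4 - 6*t^3 + 3*t^2 + 10*t) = (t - 5)*(t - 4)*(t^3 - t^2 - 2*t) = (t - 5)*(t - 4)*(t + 1)*(t^2 - 2*t) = (t - 5)*(t - 4)*(t - 2)*(t + 1)*(t)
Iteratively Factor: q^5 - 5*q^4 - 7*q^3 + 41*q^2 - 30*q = (q - 2)*(q^4 - 3*q^3 - 13*q^2 + 15*q) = (q - 2)*(q + 3)*(q^3 - 6*q^2 + 5*q) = q*(q - 2)*(q + 3)*(q^2 - 6*q + 5) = q*(q - 5)*(q - 2)*(q + 3)*(q - 1)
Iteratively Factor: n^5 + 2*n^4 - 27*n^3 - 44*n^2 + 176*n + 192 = (n + 4)*(n^4 - 2*n^3 - 19*n^2 + 32*n + 48) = (n - 4)*(n + 4)*(n^3 + 2*n^2 - 11*n - 12) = (n - 4)*(n + 4)^2*(n^2 - 2*n - 3) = (n - 4)*(n + 1)*(n + 4)^2*(n - 3)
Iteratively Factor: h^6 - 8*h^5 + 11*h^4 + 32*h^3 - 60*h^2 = (h - 2)*(h^5 - 6*h^4 - h^3 + 30*h^2) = (h - 5)*(h - 2)*(h^4 - h^3 - 6*h^2) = h*(h - 5)*(h - 2)*(h^3 - h^2 - 6*h) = h*(h - 5)*(h - 3)*(h - 2)*(h^2 + 2*h) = h^2*(h - 5)*(h - 3)*(h - 2)*(h + 2)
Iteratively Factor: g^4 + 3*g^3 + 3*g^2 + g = (g + 1)*(g^3 + 2*g^2 + g) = (g + 1)^2*(g^2 + g) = g*(g + 1)^2*(g + 1)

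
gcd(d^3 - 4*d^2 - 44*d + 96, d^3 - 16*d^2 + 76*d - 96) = d^2 - 10*d + 16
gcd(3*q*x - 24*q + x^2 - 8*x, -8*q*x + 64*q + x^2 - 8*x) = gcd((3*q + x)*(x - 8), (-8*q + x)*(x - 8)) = x - 8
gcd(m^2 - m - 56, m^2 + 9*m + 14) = m + 7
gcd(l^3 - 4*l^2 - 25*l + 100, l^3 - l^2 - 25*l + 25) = l^2 - 25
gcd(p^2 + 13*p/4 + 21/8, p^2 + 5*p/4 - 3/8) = p + 3/2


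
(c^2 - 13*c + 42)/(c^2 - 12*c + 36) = (c - 7)/(c - 6)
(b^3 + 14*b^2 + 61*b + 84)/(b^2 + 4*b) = b + 10 + 21/b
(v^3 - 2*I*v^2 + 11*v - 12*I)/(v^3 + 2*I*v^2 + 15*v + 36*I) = (v - I)/(v + 3*I)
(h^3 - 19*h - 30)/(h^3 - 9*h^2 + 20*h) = (h^2 + 5*h + 6)/(h*(h - 4))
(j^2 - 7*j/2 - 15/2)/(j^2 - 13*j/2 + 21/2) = (2*j^2 - 7*j - 15)/(2*j^2 - 13*j + 21)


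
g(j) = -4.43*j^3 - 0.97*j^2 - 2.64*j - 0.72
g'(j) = -13.29*j^2 - 1.94*j - 2.64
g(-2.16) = 45.10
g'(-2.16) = -60.46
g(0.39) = -2.16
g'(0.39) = -5.42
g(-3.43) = 175.69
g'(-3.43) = -152.34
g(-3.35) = 163.79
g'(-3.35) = -145.29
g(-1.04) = 5.96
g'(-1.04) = -15.00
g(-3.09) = 128.88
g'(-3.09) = -123.54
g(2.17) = -56.28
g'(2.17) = -69.43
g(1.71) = -30.22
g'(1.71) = -44.82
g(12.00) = -7827.12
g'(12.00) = -1939.68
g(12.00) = -7827.12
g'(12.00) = -1939.68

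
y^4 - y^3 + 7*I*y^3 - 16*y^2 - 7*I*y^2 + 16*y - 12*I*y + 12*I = (y - 1)*(y + 2*I)^2*(y + 3*I)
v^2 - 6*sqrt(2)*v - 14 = (v - 7*sqrt(2))*(v + sqrt(2))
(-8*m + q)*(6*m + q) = -48*m^2 - 2*m*q + q^2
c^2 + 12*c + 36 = (c + 6)^2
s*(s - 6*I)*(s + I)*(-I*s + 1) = -I*s^4 - 4*s^3 - 11*I*s^2 + 6*s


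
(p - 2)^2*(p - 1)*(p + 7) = p^4 + 2*p^3 - 27*p^2 + 52*p - 28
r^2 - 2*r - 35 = (r - 7)*(r + 5)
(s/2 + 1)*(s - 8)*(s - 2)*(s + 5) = s^4/2 - 3*s^3/2 - 22*s^2 + 6*s + 80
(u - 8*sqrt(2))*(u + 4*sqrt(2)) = u^2 - 4*sqrt(2)*u - 64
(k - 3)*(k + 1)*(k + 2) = k^3 - 7*k - 6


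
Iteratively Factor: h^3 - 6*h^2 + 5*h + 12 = (h + 1)*(h^2 - 7*h + 12) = (h - 4)*(h + 1)*(h - 3)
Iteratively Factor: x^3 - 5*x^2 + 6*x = (x)*(x^2 - 5*x + 6) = x*(x - 2)*(x - 3)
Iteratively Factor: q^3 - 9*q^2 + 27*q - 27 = (q - 3)*(q^2 - 6*q + 9) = (q - 3)^2*(q - 3)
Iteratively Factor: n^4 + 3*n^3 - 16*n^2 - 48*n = (n + 4)*(n^3 - n^2 - 12*n) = (n - 4)*(n + 4)*(n^2 + 3*n) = n*(n - 4)*(n + 4)*(n + 3)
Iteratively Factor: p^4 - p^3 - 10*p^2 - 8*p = (p + 1)*(p^3 - 2*p^2 - 8*p) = (p + 1)*(p + 2)*(p^2 - 4*p) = p*(p + 1)*(p + 2)*(p - 4)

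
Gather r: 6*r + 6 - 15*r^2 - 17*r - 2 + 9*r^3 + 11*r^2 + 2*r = 9*r^3 - 4*r^2 - 9*r + 4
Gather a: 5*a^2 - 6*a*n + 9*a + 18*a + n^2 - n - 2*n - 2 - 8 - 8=5*a^2 + a*(27 - 6*n) + n^2 - 3*n - 18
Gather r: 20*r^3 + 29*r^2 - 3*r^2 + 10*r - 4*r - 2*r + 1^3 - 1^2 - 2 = 20*r^3 + 26*r^2 + 4*r - 2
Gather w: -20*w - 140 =-20*w - 140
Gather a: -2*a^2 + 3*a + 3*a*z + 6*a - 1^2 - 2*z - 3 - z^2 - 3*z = -2*a^2 + a*(3*z + 9) - z^2 - 5*z - 4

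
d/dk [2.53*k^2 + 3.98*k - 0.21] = 5.06*k + 3.98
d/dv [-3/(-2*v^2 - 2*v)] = 3*(-2*v - 1)/(2*v^2*(v + 1)^2)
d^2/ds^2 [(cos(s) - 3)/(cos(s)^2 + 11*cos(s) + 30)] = (-9*(1 - cos(2*s))^2*cos(s) + 23*(1 - cos(2*s))^2 - 8227*cos(s) + 722*cos(2*s) + 273*cos(3*s) + 2*cos(5*s) - 4194)/(4*(cos(s) + 5)^3*(cos(s) + 6)^3)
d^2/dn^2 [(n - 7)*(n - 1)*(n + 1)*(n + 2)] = 12*n^2 - 30*n - 30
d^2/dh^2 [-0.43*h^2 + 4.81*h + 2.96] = -0.860000000000000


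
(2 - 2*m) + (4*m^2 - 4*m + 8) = 4*m^2 - 6*m + 10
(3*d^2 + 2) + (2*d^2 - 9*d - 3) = 5*d^2 - 9*d - 1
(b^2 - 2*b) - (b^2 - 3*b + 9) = b - 9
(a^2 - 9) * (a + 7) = a^3 + 7*a^2 - 9*a - 63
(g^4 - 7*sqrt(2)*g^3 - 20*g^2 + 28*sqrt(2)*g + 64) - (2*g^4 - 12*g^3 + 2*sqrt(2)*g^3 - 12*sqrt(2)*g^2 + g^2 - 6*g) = -g^4 - 9*sqrt(2)*g^3 + 12*g^3 - 21*g^2 + 12*sqrt(2)*g^2 + 6*g + 28*sqrt(2)*g + 64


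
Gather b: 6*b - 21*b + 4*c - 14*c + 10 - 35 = -15*b - 10*c - 25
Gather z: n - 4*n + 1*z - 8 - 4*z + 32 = -3*n - 3*z + 24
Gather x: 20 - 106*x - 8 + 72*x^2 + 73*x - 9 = 72*x^2 - 33*x + 3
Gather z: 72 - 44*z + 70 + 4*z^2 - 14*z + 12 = 4*z^2 - 58*z + 154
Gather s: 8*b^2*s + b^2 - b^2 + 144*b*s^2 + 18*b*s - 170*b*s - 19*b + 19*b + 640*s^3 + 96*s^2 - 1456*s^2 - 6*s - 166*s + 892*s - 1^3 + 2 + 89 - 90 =640*s^3 + s^2*(144*b - 1360) + s*(8*b^2 - 152*b + 720)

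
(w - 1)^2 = w^2 - 2*w + 1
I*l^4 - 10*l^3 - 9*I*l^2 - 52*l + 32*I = (l - I)*(l + 4*I)*(l + 8*I)*(I*l + 1)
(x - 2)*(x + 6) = x^2 + 4*x - 12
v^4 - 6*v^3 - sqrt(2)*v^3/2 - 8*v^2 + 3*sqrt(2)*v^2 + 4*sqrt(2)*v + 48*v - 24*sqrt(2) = (v - 6)*(v - 2*sqrt(2))*(v - sqrt(2)/2)*(v + 2*sqrt(2))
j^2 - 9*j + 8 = (j - 8)*(j - 1)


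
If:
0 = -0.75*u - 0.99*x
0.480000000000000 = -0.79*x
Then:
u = 0.80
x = -0.61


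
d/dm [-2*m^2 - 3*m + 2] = -4*m - 3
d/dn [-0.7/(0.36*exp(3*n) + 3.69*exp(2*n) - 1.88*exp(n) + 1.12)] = (0.756*exp(2*n) + 5.166*exp(n) - 1.316)*exp(n)/(0.36*exp(3*n) + 3.69*exp(2*n) - 1.88*exp(n) + 1.12)^2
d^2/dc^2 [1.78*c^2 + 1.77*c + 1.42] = 3.56000000000000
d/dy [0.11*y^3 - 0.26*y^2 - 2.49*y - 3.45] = 0.33*y^2 - 0.52*y - 2.49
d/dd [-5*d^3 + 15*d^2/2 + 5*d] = -15*d^2 + 15*d + 5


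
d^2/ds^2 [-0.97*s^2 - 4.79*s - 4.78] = -1.94000000000000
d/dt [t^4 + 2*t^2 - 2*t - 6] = 4*t^3 + 4*t - 2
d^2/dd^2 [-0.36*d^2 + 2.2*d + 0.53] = -0.720000000000000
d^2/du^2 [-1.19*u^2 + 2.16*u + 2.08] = -2.38000000000000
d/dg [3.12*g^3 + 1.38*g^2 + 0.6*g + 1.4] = 9.36*g^2 + 2.76*g + 0.6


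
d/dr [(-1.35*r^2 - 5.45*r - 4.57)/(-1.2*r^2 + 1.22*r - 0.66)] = (-8.187*r^2 - 9.186*r + 9.1724)/(1.44*r^4 - 2.928*r^3 + 3.0724*r^2 - 1.6104*r + 0.4356)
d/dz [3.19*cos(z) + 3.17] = -3.19*sin(z)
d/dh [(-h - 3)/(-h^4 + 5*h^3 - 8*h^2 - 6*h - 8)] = (h^4 - 5*h^3 + 8*h^2 + 6*h - (h + 3)*(4*h^3 - 15*h^2 + 16*h + 6) + 8)/(h^4 - 5*h^3 + 8*h^2 + 6*h + 8)^2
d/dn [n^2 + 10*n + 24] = 2*n + 10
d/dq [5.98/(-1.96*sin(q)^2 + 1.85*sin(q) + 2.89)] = (23.4416*sin(q) - 11.063)*cos(q)/(-1.96*sin(q)^2 + 1.85*sin(q) + 2.89)^2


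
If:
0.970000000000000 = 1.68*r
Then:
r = 0.58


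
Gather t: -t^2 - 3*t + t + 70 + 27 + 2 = -t^2 - 2*t + 99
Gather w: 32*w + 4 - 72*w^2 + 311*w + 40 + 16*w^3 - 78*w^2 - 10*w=16*w^3 - 150*w^2 + 333*w + 44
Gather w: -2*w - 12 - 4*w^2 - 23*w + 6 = -4*w^2 - 25*w - 6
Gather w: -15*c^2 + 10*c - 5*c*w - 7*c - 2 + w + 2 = -15*c^2 + 3*c + w*(1 - 5*c)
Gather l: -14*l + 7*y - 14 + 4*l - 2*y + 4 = -10*l + 5*y - 10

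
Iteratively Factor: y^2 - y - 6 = (y - 3)*(y + 2)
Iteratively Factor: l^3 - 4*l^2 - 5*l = (l)*(l^2 - 4*l - 5) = l*(l - 5)*(l + 1)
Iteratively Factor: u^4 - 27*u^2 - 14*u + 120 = (u + 3)*(u^3 - 3*u^2 - 18*u + 40) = (u - 5)*(u + 3)*(u^2 + 2*u - 8) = (u - 5)*(u + 3)*(u + 4)*(u - 2)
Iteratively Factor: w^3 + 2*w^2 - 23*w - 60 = (w - 5)*(w^2 + 7*w + 12) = (w - 5)*(w + 3)*(w + 4)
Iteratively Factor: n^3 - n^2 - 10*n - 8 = (n - 4)*(n^2 + 3*n + 2) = (n - 4)*(n + 1)*(n + 2)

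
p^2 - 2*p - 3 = (p - 3)*(p + 1)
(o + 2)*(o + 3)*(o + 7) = o^3 + 12*o^2 + 41*o + 42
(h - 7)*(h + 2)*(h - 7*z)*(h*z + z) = h^4*z - 7*h^3*z^2 - 4*h^3*z + 28*h^2*z^2 - 19*h^2*z + 133*h*z^2 - 14*h*z + 98*z^2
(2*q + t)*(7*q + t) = 14*q^2 + 9*q*t + t^2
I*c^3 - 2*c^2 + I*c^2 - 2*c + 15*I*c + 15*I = (c - 3*I)*(c + 5*I)*(I*c + I)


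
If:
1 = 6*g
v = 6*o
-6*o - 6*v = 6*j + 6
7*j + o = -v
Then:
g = 1/6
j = 1/6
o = -1/6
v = -1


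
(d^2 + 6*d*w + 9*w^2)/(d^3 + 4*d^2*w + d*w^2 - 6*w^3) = (-d - 3*w)/(-d^2 - d*w + 2*w^2)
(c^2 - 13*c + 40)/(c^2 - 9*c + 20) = (c - 8)/(c - 4)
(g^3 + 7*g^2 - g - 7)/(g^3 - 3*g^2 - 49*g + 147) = (g^2 - 1)/(g^2 - 10*g + 21)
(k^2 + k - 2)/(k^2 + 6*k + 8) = (k - 1)/(k + 4)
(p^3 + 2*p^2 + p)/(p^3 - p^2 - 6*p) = (p^2 + 2*p + 1)/(p^2 - p - 6)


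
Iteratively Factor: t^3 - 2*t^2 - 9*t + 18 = (t + 3)*(t^2 - 5*t + 6) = (t - 3)*(t + 3)*(t - 2)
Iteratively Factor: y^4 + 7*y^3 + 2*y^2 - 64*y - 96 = (y - 3)*(y^3 + 10*y^2 + 32*y + 32) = (y - 3)*(y + 4)*(y^2 + 6*y + 8) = (y - 3)*(y + 4)^2*(y + 2)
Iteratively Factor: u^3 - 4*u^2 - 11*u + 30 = (u - 2)*(u^2 - 2*u - 15) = (u - 5)*(u - 2)*(u + 3)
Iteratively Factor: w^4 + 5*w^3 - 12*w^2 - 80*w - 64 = (w + 4)*(w^3 + w^2 - 16*w - 16) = (w + 1)*(w + 4)*(w^2 - 16) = (w + 1)*(w + 4)^2*(w - 4)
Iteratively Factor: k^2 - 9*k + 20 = (k - 5)*(k - 4)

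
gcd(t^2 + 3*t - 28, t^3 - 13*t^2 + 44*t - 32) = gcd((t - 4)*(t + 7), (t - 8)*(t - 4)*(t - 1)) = t - 4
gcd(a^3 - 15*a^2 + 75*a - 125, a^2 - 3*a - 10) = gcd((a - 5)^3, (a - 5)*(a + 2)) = a - 5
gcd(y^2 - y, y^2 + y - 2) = y - 1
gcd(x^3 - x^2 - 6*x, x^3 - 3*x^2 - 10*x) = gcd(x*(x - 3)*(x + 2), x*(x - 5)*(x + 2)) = x^2 + 2*x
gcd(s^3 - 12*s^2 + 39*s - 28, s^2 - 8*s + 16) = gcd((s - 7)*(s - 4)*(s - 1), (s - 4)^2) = s - 4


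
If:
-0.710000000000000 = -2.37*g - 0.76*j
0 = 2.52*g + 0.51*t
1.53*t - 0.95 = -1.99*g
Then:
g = -0.17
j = 1.47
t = 0.84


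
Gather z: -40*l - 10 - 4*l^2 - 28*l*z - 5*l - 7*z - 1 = -4*l^2 - 45*l + z*(-28*l - 7) - 11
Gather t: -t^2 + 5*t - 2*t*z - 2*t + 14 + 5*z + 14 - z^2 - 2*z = -t^2 + t*(3 - 2*z) - z^2 + 3*z + 28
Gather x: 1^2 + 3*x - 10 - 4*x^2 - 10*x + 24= -4*x^2 - 7*x + 15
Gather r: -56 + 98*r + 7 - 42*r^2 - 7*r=-42*r^2 + 91*r - 49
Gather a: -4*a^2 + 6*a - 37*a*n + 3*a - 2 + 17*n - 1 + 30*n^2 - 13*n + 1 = -4*a^2 + a*(9 - 37*n) + 30*n^2 + 4*n - 2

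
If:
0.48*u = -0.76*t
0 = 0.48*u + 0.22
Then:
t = 0.29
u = -0.46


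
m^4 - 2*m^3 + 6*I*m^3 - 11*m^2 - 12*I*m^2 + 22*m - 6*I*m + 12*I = (m - 2)*(m + I)*(m + 2*I)*(m + 3*I)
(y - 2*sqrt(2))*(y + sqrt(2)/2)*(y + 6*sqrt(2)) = y^3 + 9*sqrt(2)*y^2/2 - 20*y - 12*sqrt(2)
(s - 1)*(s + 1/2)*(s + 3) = s^3 + 5*s^2/2 - 2*s - 3/2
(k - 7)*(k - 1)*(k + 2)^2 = k^4 - 4*k^3 - 21*k^2 - 4*k + 28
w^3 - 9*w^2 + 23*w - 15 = (w - 5)*(w - 3)*(w - 1)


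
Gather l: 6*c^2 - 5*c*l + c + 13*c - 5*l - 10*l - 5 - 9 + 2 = 6*c^2 + 14*c + l*(-5*c - 15) - 12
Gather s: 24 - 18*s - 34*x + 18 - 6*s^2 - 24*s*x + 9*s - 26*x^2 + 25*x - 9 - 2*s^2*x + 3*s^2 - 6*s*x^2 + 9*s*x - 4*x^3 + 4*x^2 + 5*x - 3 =s^2*(-2*x - 3) + s*(-6*x^2 - 15*x - 9) - 4*x^3 - 22*x^2 - 4*x + 30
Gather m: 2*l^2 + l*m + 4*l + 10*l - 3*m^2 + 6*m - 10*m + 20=2*l^2 + 14*l - 3*m^2 + m*(l - 4) + 20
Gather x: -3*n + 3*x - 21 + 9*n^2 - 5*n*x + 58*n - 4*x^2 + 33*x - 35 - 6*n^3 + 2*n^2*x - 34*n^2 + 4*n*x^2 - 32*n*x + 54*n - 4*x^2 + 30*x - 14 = -6*n^3 - 25*n^2 + 109*n + x^2*(4*n - 8) + x*(2*n^2 - 37*n + 66) - 70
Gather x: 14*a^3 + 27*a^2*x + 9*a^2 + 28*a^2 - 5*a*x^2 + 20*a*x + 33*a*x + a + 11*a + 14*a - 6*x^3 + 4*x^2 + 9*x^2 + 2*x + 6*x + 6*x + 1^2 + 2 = 14*a^3 + 37*a^2 + 26*a - 6*x^3 + x^2*(13 - 5*a) + x*(27*a^2 + 53*a + 14) + 3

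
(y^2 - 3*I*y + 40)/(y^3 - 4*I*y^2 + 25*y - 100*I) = (y - 8*I)/(y^2 - 9*I*y - 20)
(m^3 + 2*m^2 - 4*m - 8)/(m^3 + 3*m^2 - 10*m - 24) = (m^2 - 4)/(m^2 + m - 12)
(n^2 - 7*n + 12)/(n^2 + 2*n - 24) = (n - 3)/(n + 6)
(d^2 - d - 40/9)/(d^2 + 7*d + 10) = (d^2 - d - 40/9)/(d^2 + 7*d + 10)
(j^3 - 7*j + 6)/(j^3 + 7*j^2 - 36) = (j - 1)/(j + 6)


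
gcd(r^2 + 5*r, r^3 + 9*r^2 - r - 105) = r + 5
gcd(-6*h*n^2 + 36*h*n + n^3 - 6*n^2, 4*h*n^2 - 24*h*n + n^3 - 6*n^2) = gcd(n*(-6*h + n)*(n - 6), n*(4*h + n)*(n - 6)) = n^2 - 6*n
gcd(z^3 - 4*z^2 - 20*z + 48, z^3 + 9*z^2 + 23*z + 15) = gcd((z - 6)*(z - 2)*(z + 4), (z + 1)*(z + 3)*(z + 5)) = 1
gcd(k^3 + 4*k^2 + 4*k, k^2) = k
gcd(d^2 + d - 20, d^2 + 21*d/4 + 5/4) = d + 5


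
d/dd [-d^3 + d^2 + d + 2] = -3*d^2 + 2*d + 1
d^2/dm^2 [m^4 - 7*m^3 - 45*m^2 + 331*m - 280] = 12*m^2 - 42*m - 90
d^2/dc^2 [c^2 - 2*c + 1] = 2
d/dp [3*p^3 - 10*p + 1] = 9*p^2 - 10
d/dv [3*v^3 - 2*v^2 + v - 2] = 9*v^2 - 4*v + 1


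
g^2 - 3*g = g*(g - 3)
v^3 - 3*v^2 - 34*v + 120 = (v - 5)*(v - 4)*(v + 6)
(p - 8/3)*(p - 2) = p^2 - 14*p/3 + 16/3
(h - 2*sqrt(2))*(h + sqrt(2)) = h^2 - sqrt(2)*h - 4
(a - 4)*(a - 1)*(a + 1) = a^3 - 4*a^2 - a + 4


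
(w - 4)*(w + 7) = w^2 + 3*w - 28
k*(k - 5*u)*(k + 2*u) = k^3 - 3*k^2*u - 10*k*u^2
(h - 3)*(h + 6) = h^2 + 3*h - 18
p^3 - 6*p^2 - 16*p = p*(p - 8)*(p + 2)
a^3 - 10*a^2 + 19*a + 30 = (a - 6)*(a - 5)*(a + 1)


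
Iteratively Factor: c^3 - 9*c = (c)*(c^2 - 9) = c*(c - 3)*(c + 3)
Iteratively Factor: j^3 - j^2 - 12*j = (j)*(j^2 - j - 12) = j*(j + 3)*(j - 4)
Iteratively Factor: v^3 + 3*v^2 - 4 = (v + 2)*(v^2 + v - 2) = (v - 1)*(v + 2)*(v + 2)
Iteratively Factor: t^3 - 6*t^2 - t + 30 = (t - 5)*(t^2 - t - 6) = (t - 5)*(t - 3)*(t + 2)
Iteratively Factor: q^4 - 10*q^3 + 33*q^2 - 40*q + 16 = (q - 1)*(q^3 - 9*q^2 + 24*q - 16) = (q - 1)^2*(q^2 - 8*q + 16) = (q - 4)*(q - 1)^2*(q - 4)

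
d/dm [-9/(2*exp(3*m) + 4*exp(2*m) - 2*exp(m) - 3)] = (54*exp(2*m) + 72*exp(m) - 18)*exp(m)/(2*exp(3*m) + 4*exp(2*m) - 2*exp(m) - 3)^2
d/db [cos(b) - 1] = -sin(b)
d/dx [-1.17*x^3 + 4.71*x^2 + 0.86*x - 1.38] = -3.51*x^2 + 9.42*x + 0.86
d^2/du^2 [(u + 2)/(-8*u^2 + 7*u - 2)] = 2*(-(u + 2)*(16*u - 7)^2 + 3*(8*u + 3)*(8*u^2 - 7*u + 2))/(8*u^2 - 7*u + 2)^3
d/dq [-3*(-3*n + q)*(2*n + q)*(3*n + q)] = 27*n^2 - 12*n*q - 9*q^2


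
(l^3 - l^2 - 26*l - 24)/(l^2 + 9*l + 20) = (l^2 - 5*l - 6)/(l + 5)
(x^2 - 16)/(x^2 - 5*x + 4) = (x + 4)/(x - 1)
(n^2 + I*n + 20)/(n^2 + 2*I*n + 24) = (n + 5*I)/(n + 6*I)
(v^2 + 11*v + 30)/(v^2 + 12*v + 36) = (v + 5)/(v + 6)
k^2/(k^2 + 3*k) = k/(k + 3)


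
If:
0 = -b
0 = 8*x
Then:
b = 0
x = 0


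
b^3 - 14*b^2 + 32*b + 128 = (b - 8)^2*(b + 2)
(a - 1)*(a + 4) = a^2 + 3*a - 4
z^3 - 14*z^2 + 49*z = z*(z - 7)^2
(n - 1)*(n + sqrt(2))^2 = n^3 - n^2 + 2*sqrt(2)*n^2 - 2*sqrt(2)*n + 2*n - 2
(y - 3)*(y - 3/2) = y^2 - 9*y/2 + 9/2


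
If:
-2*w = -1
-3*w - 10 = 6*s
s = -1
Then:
No Solution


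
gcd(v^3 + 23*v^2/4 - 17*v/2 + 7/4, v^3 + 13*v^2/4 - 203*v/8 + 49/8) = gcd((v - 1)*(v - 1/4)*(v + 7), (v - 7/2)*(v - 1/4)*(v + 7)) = v^2 + 27*v/4 - 7/4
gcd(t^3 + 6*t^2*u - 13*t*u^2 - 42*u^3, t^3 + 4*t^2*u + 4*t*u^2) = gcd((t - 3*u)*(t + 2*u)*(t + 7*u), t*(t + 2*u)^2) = t + 2*u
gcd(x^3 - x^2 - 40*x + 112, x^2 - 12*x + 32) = x - 4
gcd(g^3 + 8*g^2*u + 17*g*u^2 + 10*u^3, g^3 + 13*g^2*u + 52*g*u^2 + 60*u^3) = g^2 + 7*g*u + 10*u^2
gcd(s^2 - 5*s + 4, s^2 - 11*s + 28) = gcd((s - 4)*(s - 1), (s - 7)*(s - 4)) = s - 4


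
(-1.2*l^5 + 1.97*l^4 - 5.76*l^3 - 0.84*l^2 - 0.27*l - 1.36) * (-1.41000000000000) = 1.692*l^5 - 2.7777*l^4 + 8.1216*l^3 + 1.1844*l^2 + 0.3807*l + 1.9176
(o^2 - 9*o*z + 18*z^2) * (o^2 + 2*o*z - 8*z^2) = o^4 - 7*o^3*z - 8*o^2*z^2 + 108*o*z^3 - 144*z^4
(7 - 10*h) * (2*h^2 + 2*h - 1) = -20*h^3 - 6*h^2 + 24*h - 7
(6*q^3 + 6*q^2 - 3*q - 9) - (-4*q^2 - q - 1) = 6*q^3 + 10*q^2 - 2*q - 8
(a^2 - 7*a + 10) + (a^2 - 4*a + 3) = 2*a^2 - 11*a + 13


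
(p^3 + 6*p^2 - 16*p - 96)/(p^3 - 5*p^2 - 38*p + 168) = (p + 4)/(p - 7)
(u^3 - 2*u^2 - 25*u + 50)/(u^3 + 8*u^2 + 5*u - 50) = (u - 5)/(u + 5)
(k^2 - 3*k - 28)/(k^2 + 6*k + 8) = (k - 7)/(k + 2)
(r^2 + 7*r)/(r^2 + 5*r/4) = 4*(r + 7)/(4*r + 5)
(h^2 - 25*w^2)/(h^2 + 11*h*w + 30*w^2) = (h - 5*w)/(h + 6*w)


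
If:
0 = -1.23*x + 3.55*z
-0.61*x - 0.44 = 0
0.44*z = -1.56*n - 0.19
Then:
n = -0.05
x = -0.72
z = -0.25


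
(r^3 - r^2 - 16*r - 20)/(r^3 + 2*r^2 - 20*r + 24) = (r^3 - r^2 - 16*r - 20)/(r^3 + 2*r^2 - 20*r + 24)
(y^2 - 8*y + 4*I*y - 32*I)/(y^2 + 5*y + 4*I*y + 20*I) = (y - 8)/(y + 5)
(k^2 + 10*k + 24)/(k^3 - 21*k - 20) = (k + 6)/(k^2 - 4*k - 5)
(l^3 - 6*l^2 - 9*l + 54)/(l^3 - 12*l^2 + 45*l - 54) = (l + 3)/(l - 3)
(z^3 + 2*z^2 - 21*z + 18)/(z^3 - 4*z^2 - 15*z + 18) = (z^2 + 3*z - 18)/(z^2 - 3*z - 18)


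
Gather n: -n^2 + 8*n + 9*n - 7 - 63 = -n^2 + 17*n - 70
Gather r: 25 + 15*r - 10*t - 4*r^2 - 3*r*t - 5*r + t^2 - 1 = -4*r^2 + r*(10 - 3*t) + t^2 - 10*t + 24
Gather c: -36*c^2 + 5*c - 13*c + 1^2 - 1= -36*c^2 - 8*c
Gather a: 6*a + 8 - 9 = 6*a - 1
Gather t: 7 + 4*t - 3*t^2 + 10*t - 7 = -3*t^2 + 14*t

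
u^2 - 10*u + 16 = (u - 8)*(u - 2)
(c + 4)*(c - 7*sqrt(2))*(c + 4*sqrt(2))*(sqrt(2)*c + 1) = sqrt(2)*c^4 - 5*c^3 + 4*sqrt(2)*c^3 - 59*sqrt(2)*c^2 - 20*c^2 - 236*sqrt(2)*c - 56*c - 224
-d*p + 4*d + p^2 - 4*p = (-d + p)*(p - 4)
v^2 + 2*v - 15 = (v - 3)*(v + 5)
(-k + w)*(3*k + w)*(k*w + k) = -3*k^3*w - 3*k^3 + 2*k^2*w^2 + 2*k^2*w + k*w^3 + k*w^2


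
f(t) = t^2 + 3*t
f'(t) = 2*t + 3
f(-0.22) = -0.61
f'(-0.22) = 2.56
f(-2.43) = -1.39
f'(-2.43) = -1.86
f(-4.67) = 7.80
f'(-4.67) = -6.34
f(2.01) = 10.07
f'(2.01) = 7.02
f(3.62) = 23.96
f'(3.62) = 10.24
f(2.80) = 16.24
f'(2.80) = 8.60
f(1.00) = 4.00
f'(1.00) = 5.00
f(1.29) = 5.53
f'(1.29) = 5.58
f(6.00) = 54.00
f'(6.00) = 15.00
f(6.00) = 54.00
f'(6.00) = 15.00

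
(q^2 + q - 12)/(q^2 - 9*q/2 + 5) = 2*(q^2 + q - 12)/(2*q^2 - 9*q + 10)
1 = 1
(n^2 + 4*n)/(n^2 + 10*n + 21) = n*(n + 4)/(n^2 + 10*n + 21)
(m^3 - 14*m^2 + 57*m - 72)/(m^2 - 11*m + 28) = (m^3 - 14*m^2 + 57*m - 72)/(m^2 - 11*m + 28)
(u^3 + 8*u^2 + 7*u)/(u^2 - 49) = u*(u + 1)/(u - 7)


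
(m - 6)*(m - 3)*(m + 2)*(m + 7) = m^4 - 49*m^2 + 36*m + 252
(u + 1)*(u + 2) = u^2 + 3*u + 2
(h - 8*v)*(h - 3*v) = h^2 - 11*h*v + 24*v^2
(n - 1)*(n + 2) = n^2 + n - 2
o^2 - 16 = (o - 4)*(o + 4)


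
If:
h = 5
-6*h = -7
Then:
No Solution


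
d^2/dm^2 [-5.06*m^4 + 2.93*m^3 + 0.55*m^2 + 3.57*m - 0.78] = -60.72*m^2 + 17.58*m + 1.1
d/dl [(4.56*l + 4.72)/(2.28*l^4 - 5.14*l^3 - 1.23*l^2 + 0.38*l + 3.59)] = (-31.1904*l^4 + 3.8304*l^3 + 78.3912*l^2 + 11.6112*l + 14.5768)/(5.1984*l^8 - 23.4384*l^7 + 20.8108*l^6 + 14.3772*l^5 + 13.9769*l^4 - 37.84*l^3 - 8.687*l^2 + 2.7284*l + 12.8881)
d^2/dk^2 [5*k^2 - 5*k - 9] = 10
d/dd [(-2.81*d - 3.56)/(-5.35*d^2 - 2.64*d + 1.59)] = (15.0335*d^2 + 7.4184*d - (2.81*d + 3.56)*(10.7*d + 2.64) - 4.4679)/(5.35*d^2 + 2.64*d - 1.59)^2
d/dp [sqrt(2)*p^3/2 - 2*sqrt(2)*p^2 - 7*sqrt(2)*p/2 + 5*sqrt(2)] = sqrt(2)*(3*p^2 - 8*p - 7)/2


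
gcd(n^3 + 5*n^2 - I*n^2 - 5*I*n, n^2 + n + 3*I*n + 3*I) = 1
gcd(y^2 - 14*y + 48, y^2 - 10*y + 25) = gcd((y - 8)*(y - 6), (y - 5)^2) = 1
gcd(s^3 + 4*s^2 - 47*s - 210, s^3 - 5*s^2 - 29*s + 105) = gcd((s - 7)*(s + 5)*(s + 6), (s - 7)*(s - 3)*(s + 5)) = s^2 - 2*s - 35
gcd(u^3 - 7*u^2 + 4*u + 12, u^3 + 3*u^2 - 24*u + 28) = u - 2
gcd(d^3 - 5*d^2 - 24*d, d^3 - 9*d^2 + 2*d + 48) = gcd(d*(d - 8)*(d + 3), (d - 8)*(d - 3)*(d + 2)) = d - 8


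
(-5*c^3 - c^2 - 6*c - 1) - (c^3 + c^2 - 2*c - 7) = -6*c^3 - 2*c^2 - 4*c + 6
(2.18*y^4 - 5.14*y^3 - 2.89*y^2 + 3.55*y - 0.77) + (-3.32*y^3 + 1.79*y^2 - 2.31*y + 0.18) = 2.18*y^4 - 8.46*y^3 - 1.1*y^2 + 1.24*y - 0.59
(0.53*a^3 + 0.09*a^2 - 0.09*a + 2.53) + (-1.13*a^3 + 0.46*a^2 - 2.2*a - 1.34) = -0.6*a^3 + 0.55*a^2 - 2.29*a + 1.19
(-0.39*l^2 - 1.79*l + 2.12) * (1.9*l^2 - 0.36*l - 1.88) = -0.741*l^4 - 3.2606*l^3 + 5.4056*l^2 + 2.602*l - 3.9856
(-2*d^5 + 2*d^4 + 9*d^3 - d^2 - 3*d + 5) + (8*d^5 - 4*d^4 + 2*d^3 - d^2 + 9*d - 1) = 6*d^5 - 2*d^4 + 11*d^3 - 2*d^2 + 6*d + 4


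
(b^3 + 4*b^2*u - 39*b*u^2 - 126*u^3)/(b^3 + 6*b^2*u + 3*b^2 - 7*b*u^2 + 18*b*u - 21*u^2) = (-b^2 + 3*b*u + 18*u^2)/(-b^2 + b*u - 3*b + 3*u)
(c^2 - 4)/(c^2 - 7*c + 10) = (c + 2)/(c - 5)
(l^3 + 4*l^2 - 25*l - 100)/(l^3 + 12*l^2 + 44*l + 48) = (l^2 - 25)/(l^2 + 8*l + 12)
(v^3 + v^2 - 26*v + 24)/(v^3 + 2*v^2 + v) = (v^3 + v^2 - 26*v + 24)/(v*(v^2 + 2*v + 1))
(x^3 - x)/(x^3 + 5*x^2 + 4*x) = (x - 1)/(x + 4)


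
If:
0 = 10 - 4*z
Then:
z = 5/2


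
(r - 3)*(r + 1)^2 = r^3 - r^2 - 5*r - 3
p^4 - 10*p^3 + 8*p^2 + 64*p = p*(p - 8)*(p - 4)*(p + 2)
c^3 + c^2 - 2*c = c*(c - 1)*(c + 2)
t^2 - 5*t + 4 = (t - 4)*(t - 1)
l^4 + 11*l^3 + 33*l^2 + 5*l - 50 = (l - 1)*(l + 2)*(l + 5)^2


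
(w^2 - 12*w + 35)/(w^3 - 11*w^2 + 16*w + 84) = (w - 5)/(w^2 - 4*w - 12)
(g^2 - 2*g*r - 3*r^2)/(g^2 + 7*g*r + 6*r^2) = (g - 3*r)/(g + 6*r)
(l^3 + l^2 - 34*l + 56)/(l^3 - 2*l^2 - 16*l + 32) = (l + 7)/(l + 4)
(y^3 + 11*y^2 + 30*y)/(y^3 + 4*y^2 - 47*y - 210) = y/(y - 7)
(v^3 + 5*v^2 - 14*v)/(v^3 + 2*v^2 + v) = (v^2 + 5*v - 14)/(v^2 + 2*v + 1)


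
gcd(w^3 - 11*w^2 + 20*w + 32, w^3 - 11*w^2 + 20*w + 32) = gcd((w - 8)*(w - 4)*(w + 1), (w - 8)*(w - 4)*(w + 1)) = w^3 - 11*w^2 + 20*w + 32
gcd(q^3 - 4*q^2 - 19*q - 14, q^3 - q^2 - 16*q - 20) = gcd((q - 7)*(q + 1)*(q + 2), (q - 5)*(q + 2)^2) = q + 2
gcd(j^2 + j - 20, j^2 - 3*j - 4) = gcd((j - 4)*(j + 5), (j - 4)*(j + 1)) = j - 4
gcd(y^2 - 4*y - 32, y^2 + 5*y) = 1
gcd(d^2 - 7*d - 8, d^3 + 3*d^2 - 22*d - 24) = d + 1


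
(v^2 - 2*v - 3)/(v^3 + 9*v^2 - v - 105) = (v + 1)/(v^2 + 12*v + 35)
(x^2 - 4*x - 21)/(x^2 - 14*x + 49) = (x + 3)/(x - 7)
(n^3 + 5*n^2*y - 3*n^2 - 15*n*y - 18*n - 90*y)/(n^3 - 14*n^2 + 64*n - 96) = (n^2 + 5*n*y + 3*n + 15*y)/(n^2 - 8*n + 16)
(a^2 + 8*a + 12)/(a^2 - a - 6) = (a + 6)/(a - 3)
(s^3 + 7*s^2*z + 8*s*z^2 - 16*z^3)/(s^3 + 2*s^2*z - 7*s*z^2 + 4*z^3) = (-s - 4*z)/(-s + z)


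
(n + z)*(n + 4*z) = n^2 + 5*n*z + 4*z^2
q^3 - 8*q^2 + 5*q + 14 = (q - 7)*(q - 2)*(q + 1)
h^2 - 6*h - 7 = (h - 7)*(h + 1)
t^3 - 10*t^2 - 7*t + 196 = (t - 7)^2*(t + 4)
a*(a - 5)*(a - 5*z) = a^3 - 5*a^2*z - 5*a^2 + 25*a*z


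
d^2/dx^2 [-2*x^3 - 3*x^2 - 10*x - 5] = -12*x - 6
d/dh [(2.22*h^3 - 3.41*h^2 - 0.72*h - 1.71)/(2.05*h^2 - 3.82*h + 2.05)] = (4.551*h^4 - 16.9608*h^3 + 28.1552*h^2 - 6.97*h - 8.0082)/(4.2025*h^4 - 15.662*h^3 + 22.9974*h^2 - 15.662*h + 4.2025)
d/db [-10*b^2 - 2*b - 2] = -20*b - 2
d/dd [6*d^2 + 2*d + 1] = 12*d + 2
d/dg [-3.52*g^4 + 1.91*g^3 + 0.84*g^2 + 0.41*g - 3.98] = -14.08*g^3 + 5.73*g^2 + 1.68*g + 0.41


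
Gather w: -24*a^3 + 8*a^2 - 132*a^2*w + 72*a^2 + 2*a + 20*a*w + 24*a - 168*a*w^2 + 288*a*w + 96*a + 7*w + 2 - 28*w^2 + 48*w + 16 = -24*a^3 + 80*a^2 + 122*a + w^2*(-168*a - 28) + w*(-132*a^2 + 308*a + 55) + 18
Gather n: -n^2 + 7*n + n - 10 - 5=-n^2 + 8*n - 15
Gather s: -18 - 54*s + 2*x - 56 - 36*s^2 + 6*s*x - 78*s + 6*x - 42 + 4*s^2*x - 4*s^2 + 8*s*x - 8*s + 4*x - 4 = s^2*(4*x - 40) + s*(14*x - 140) + 12*x - 120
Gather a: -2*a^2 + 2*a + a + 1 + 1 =-2*a^2 + 3*a + 2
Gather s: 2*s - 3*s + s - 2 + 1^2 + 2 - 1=0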